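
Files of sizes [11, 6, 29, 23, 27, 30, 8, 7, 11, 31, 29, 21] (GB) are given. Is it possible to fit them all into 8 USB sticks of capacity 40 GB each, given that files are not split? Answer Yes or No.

A valid assignment using 7 USB sticks:
  USB stick 1: 31 + 8 = 39
  USB stick 2: 30 + 7 = 37
  USB stick 3: 29 + 11 = 40
  USB stick 4: 29 + 11 = 40
  USB stick 5: 27 + 6 = 33
  USB stick 6: 23 = 23
  USB stick 7: 21 = 21
That uses only 7 ≤ 8, so 8 USB sticks are enough.

Yes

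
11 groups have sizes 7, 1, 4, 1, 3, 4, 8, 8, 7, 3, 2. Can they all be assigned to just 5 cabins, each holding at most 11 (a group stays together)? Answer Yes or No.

A valid assignment using 5 cabins:
  cabin 1: 8 + 3 = 11
  cabin 2: 8 + 3 = 11
  cabin 3: 7 + 4 = 11
  cabin 4: 7 + 4 = 11
  cabin 5: 2 + 1 + 1 = 4
Every load is within 11, so 5 cabins suffice.

Yes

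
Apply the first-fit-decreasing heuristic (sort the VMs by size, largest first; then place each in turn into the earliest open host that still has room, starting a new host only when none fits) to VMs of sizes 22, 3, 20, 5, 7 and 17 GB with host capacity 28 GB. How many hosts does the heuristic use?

3

Sorted descending: 22, 20, 17, 7, 5, 3.
  22 → host 1 (new)  [load 22/28]
  20 → host 2 (new)  [load 20/28]
  17 → host 3 (new)  [load 17/28]
  7 → host 2  [load 27/28]
  5 → host 1  [load 27/28]
  3 → host 3  [load 20/28]
3 hosts opened.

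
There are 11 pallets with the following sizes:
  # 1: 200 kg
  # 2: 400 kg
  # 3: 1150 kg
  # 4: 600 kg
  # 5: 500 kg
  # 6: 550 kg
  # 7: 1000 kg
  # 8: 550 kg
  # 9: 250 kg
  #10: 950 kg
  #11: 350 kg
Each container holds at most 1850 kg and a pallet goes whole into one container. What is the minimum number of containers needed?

Total = 1150 + 1000 + 950 + 600 + 550 + 550 + 500 + 400 + 350 + 250 + 200 = 6500 kg.
Lower bound: ⌈6500/1850⌉ = 4 containers.
A packing using 4 containers:
  container 1: 1150 + 600 = 1750
  container 2: 1000 + 550 + 250 = 1800
  container 3: 950 + 550 + 350 = 1850
  container 4: 500 + 400 + 200 = 1100
This matches the lower bound, so 4 is optimal.

4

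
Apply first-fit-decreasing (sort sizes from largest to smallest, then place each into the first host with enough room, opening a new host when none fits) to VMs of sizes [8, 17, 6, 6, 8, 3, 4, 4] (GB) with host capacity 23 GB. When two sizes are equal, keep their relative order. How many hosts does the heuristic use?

Sorted descending: 17, 8, 8, 6, 6, 4, 4, 3.
  17 → host 1 (new)  [load 17/23]
  8 → host 2 (new)  [load 8/23]
  8 → host 2  [load 16/23]
  6 → host 1  [load 23/23]
  6 → host 2  [load 22/23]
  4 → host 3 (new)  [load 4/23]
  4 → host 3  [load 8/23]
  3 → host 3  [load 11/23]
3 hosts opened.

3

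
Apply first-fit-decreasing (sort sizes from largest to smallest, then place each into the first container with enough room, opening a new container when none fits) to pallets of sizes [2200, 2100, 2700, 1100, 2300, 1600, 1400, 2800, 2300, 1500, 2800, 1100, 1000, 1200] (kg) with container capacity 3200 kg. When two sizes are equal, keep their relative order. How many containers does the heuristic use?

Sorted descending: 2800, 2800, 2700, 2300, 2300, 2200, 2100, 1600, 1500, 1400, 1200, 1100, 1100, 1000.
  2800 → container 1 (new)  [load 2800/3200]
  2800 → container 2 (new)  [load 2800/3200]
  2700 → container 3 (new)  [load 2700/3200]
  2300 → container 4 (new)  [load 2300/3200]
  2300 → container 5 (new)  [load 2300/3200]
  2200 → container 6 (new)  [load 2200/3200]
  2100 → container 7 (new)  [load 2100/3200]
  1600 → container 8 (new)  [load 1600/3200]
  1500 → container 8  [load 3100/3200]
  1400 → container 9 (new)  [load 1400/3200]
  1200 → container 9  [load 2600/3200]
  1100 → container 7  [load 3200/3200]
  1100 → container 10 (new)  [load 1100/3200]
  1000 → container 6  [load 3200/3200]
10 containers opened.

10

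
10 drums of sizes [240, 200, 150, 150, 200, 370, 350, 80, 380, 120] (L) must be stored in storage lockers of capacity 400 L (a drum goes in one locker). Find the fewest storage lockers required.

6

Total = 380 + 370 + 350 + 240 + 200 + 200 + 150 + 150 + 120 + 80 = 2240 L.
Lower bound: ⌈2240/400⌉ = 6 storage lockers.
A packing using 6 storage lockers:
  locker 1: 380 = 380
  locker 2: 370 = 370
  locker 3: 350 = 350
  locker 4: 240 + 150 = 390
  locker 5: 200 + 200 = 400
  locker 6: 150 + 120 + 80 = 350
This matches the lower bound, so 6 is optimal.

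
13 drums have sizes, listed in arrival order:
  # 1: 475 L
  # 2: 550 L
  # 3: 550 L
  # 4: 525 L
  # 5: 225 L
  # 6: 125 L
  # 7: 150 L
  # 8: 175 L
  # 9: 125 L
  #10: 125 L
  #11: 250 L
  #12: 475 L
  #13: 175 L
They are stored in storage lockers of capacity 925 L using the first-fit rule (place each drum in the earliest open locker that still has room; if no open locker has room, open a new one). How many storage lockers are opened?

5

  475 → locker 1 (new)  [load 475/925]
  550 → locker 2 (new)  [load 550/925]
  550 → locker 3 (new)  [load 550/925]
  525 → locker 4 (new)  [load 525/925]
  225 → locker 1  [load 700/925]
  125 → locker 1  [load 825/925]
  150 → locker 2  [load 700/925]
  175 → locker 2  [load 875/925]
  125 → locker 3  [load 675/925]
  125 → locker 3  [load 800/925]
  250 → locker 4  [load 775/925]
  475 → locker 5 (new)  [load 475/925]
  175 → locker 5  [load 650/925]
5 storage lockers opened.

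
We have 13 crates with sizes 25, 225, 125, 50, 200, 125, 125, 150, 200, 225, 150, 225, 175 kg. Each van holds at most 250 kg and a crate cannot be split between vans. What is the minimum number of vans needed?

Total = 225 + 225 + 225 + 200 + 200 + 175 + 150 + 150 + 125 + 125 + 125 + 50 + 25 = 2000 kg.
Lower bound: ⌈2000/250⌉ = 8 vans.
A packing using 10 vans:
  van 1: 225 + 25 = 250
  van 2: 225 = 225
  van 3: 225 = 225
  van 4: 200 + 50 = 250
  van 5: 200 = 200
  van 6: 175 = 175
  van 7: 150 = 150
  van 8: 150 = 150
  van 9: 125 + 125 = 250
  van 10: 125 = 125
No arrangement into 9 vans stays within capacity, so 10 is optimal.

10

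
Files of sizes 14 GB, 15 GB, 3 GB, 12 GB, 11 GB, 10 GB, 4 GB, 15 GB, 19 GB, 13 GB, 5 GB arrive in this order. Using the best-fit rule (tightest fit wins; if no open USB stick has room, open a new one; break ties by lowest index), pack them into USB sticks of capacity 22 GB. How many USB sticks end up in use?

7

  14 → USB stick 1 (new)  [load 14/22]
  15 → USB stick 2 (new)  [load 15/22]
  3 → USB stick 2  [load 18/22]
  12 → USB stick 3 (new)  [load 12/22]
  11 → USB stick 4 (new)  [load 11/22]
  10 → USB stick 3  [load 22/22]
  4 → USB stick 2  [load 22/22]
  15 → USB stick 5 (new)  [load 15/22]
  19 → USB stick 6 (new)  [load 19/22]
  13 → USB stick 7 (new)  [load 13/22]
  5 → USB stick 5  [load 20/22]
7 USB sticks opened.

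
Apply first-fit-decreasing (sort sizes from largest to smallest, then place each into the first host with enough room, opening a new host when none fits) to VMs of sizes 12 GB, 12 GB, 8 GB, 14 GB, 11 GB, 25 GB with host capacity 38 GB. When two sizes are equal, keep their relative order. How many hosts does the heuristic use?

Sorted descending: 25, 14, 12, 12, 11, 8.
  25 → host 1 (new)  [load 25/38]
  14 → host 2 (new)  [load 14/38]
  12 → host 1  [load 37/38]
  12 → host 2  [load 26/38]
  11 → host 2  [load 37/38]
  8 → host 3 (new)  [load 8/38]
3 hosts opened.

3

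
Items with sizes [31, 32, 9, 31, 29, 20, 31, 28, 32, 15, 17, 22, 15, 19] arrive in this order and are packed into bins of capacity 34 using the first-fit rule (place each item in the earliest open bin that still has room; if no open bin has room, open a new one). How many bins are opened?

11

  31 → bin 1 (new)  [load 31/34]
  32 → bin 2 (new)  [load 32/34]
  9 → bin 3 (new)  [load 9/34]
  31 → bin 4 (new)  [load 31/34]
  29 → bin 5 (new)  [load 29/34]
  20 → bin 3  [load 29/34]
  31 → bin 6 (new)  [load 31/34]
  28 → bin 7 (new)  [load 28/34]
  32 → bin 8 (new)  [load 32/34]
  15 → bin 9 (new)  [load 15/34]
  17 → bin 9  [load 32/34]
  22 → bin 10 (new)  [load 22/34]
  15 → bin 11 (new)  [load 15/34]
  19 → bin 11  [load 34/34]
11 bins opened.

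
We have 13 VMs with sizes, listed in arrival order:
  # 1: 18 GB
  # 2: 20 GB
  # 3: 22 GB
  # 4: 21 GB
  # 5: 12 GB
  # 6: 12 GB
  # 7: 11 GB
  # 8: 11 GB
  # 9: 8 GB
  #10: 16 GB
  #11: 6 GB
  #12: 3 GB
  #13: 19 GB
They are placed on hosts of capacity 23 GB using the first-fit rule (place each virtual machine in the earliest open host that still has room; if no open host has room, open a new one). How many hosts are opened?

  18 → host 1 (new)  [load 18/23]
  20 → host 2 (new)  [load 20/23]
  22 → host 3 (new)  [load 22/23]
  21 → host 4 (new)  [load 21/23]
  12 → host 5 (new)  [load 12/23]
  12 → host 6 (new)  [load 12/23]
  11 → host 5  [load 23/23]
  11 → host 6  [load 23/23]
  8 → host 7 (new)  [load 8/23]
  16 → host 8 (new)  [load 16/23]
  6 → host 7  [load 14/23]
  3 → host 1  [load 21/23]
  19 → host 9 (new)  [load 19/23]
9 hosts opened.

9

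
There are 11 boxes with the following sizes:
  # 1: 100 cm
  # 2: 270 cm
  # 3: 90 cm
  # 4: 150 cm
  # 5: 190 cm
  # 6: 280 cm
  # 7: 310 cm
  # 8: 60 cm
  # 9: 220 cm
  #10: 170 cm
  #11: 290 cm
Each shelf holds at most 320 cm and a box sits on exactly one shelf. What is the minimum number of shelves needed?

Total = 310 + 290 + 280 + 270 + 220 + 190 + 170 + 150 + 100 + 90 + 60 = 2130 cm.
Lower bound: ⌈2130/320⌉ = 7 shelves.
A packing using 8 shelves:
  shelf 1: 310 = 310
  shelf 2: 290 = 290
  shelf 3: 280 = 280
  shelf 4: 270 = 270
  shelf 5: 220 + 100 = 320
  shelf 6: 190 + 90 = 280
  shelf 7: 170 + 150 = 320
  shelf 8: 60 = 60
No arrangement into 7 shelves stays within capacity, so 8 is optimal.

8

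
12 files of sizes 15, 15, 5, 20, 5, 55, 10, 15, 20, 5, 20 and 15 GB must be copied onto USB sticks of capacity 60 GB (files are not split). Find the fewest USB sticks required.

Total = 55 + 20 + 20 + 20 + 15 + 15 + 15 + 15 + 10 + 5 + 5 + 5 = 200 GB.
Lower bound: ⌈200/60⌉ = 4 USB sticks.
A packing using 4 USB sticks:
  USB stick 1: 55 + 5 = 60
  USB stick 2: 20 + 20 + 20 = 60
  USB stick 3: 15 + 15 + 15 + 15 = 60
  USB stick 4: 10 + 5 + 5 = 20
This matches the lower bound, so 4 is optimal.

4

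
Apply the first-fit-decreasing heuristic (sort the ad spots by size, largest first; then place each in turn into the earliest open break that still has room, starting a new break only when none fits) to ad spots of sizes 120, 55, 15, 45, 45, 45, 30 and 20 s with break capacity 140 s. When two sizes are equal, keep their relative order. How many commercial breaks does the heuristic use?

3

Sorted descending: 120, 55, 45, 45, 45, 30, 20, 15.
  120 → break 1 (new)  [load 120/140]
  55 → break 2 (new)  [load 55/140]
  45 → break 2  [load 100/140]
  45 → break 3 (new)  [load 45/140]
  45 → break 3  [load 90/140]
  30 → break 2  [load 130/140]
  20 → break 1  [load 140/140]
  15 → break 3  [load 105/140]
3 commercial breaks opened.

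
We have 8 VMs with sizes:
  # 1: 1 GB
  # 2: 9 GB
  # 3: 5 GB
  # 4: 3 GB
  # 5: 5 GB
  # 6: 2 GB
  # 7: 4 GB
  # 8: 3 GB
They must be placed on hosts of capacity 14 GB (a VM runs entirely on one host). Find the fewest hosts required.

Total = 9 + 5 + 5 + 4 + 3 + 3 + 2 + 1 = 32 GB.
Lower bound: ⌈32/14⌉ = 3 hosts.
A packing using 3 hosts:
  host 1: 9 + 5 = 14
  host 2: 5 + 4 + 3 + 2 = 14
  host 3: 3 + 1 = 4
This matches the lower bound, so 3 is optimal.

3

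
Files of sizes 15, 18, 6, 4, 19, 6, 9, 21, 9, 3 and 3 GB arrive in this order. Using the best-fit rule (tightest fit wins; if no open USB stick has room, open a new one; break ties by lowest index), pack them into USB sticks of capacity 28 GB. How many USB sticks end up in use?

5

  15 → USB stick 1 (new)  [load 15/28]
  18 → USB stick 2 (new)  [load 18/28]
  6 → USB stick 2  [load 24/28]
  4 → USB stick 2  [load 28/28]
  19 → USB stick 3 (new)  [load 19/28]
  6 → USB stick 3  [load 25/28]
  9 → USB stick 1  [load 24/28]
  21 → USB stick 4 (new)  [load 21/28]
  9 → USB stick 5 (new)  [load 9/28]
  3 → USB stick 3  [load 28/28]
  3 → USB stick 1  [load 27/28]
5 USB sticks opened.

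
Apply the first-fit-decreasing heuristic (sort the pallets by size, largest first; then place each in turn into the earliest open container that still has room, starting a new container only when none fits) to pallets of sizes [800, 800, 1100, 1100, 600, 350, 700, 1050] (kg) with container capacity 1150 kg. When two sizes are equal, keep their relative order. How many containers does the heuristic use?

7

Sorted descending: 1100, 1100, 1050, 800, 800, 700, 600, 350.
  1100 → container 1 (new)  [load 1100/1150]
  1100 → container 2 (new)  [load 1100/1150]
  1050 → container 3 (new)  [load 1050/1150]
  800 → container 4 (new)  [load 800/1150]
  800 → container 5 (new)  [load 800/1150]
  700 → container 6 (new)  [load 700/1150]
  600 → container 7 (new)  [load 600/1150]
  350 → container 4  [load 1150/1150]
7 containers opened.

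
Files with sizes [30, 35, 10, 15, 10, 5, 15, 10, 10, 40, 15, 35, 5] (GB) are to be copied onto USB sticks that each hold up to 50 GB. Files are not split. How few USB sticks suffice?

5

Total = 40 + 35 + 35 + 30 + 15 + 15 + 15 + 10 + 10 + 10 + 10 + 5 + 5 = 235 GB.
Lower bound: ⌈235/50⌉ = 5 USB sticks.
A packing using 5 USB sticks:
  USB stick 1: 40 + 10 = 50
  USB stick 2: 35 + 15 = 50
  USB stick 3: 35 + 15 = 50
  USB stick 4: 30 + 15 + 5 = 50
  USB stick 5: 10 + 10 + 10 + 5 = 35
This matches the lower bound, so 5 is optimal.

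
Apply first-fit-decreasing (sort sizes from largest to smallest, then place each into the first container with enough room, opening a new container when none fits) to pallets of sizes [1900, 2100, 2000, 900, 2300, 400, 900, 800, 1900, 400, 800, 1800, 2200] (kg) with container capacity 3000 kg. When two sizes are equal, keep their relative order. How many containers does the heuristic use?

7

Sorted descending: 2300, 2200, 2100, 2000, 1900, 1900, 1800, 900, 900, 800, 800, 400, 400.
  2300 → container 1 (new)  [load 2300/3000]
  2200 → container 2 (new)  [load 2200/3000]
  2100 → container 3 (new)  [load 2100/3000]
  2000 → container 4 (new)  [load 2000/3000]
  1900 → container 5 (new)  [load 1900/3000]
  1900 → container 6 (new)  [load 1900/3000]
  1800 → container 7 (new)  [load 1800/3000]
  900 → container 3  [load 3000/3000]
  900 → container 4  [load 2900/3000]
  800 → container 2  [load 3000/3000]
  800 → container 5  [load 2700/3000]
  400 → container 1  [load 2700/3000]
  400 → container 6  [load 2300/3000]
7 containers opened.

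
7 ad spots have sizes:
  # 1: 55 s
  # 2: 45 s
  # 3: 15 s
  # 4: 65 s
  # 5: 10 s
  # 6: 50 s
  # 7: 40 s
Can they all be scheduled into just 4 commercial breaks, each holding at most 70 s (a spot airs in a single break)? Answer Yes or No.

Total = 280 s; ⌈280/70⌉ = 4.
5 ad spots each exceed half the capacity and cannot share a break, forcing at least 5 commercial breaks.
At least 5 commercial breaks are required, but only 4 are allowed.

No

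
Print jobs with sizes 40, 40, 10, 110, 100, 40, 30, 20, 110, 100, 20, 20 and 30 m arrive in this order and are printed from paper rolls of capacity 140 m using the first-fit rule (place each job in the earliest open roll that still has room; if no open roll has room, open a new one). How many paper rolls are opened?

5

  40 → roll 1 (new)  [load 40/140]
  40 → roll 1  [load 80/140]
  10 → roll 1  [load 90/140]
  110 → roll 2 (new)  [load 110/140]
  100 → roll 3 (new)  [load 100/140]
  40 → roll 1  [load 130/140]
  30 → roll 2  [load 140/140]
  20 → roll 3  [load 120/140]
  110 → roll 4 (new)  [load 110/140]
  100 → roll 5 (new)  [load 100/140]
  20 → roll 3  [load 140/140]
  20 → roll 4  [load 130/140]
  30 → roll 5  [load 130/140]
5 paper rolls opened.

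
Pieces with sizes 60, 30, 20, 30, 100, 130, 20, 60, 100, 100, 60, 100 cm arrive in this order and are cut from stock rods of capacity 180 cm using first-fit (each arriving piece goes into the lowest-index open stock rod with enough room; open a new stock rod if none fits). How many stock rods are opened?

  60 → stock rod 1 (new)  [load 60/180]
  30 → stock rod 1  [load 90/180]
  20 → stock rod 1  [load 110/180]
  30 → stock rod 1  [load 140/180]
  100 → stock rod 2 (new)  [load 100/180]
  130 → stock rod 3 (new)  [load 130/180]
  20 → stock rod 1  [load 160/180]
  60 → stock rod 2  [load 160/180]
  100 → stock rod 4 (new)  [load 100/180]
  100 → stock rod 5 (new)  [load 100/180]
  60 → stock rod 4  [load 160/180]
  100 → stock rod 6 (new)  [load 100/180]
6 stock rods opened.

6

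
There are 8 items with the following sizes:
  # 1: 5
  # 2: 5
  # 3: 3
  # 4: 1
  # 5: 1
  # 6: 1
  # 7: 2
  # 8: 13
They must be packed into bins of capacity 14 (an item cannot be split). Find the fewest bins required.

Total = 13 + 5 + 5 + 3 + 2 + 1 + 1 + 1 = 31.
Lower bound: ⌈31/14⌉ = 3 bins.
A packing using 3 bins:
  bin 1: 13 + 1 = 14
  bin 2: 5 + 5 + 3 + 1 = 14
  bin 3: 2 + 1 = 3
This matches the lower bound, so 3 is optimal.

3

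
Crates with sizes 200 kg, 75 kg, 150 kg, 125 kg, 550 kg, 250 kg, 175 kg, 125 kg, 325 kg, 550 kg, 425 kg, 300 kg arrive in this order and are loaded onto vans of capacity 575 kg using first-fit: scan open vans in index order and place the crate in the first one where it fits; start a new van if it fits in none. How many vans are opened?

7

  200 → van 1 (new)  [load 200/575]
  75 → van 1  [load 275/575]
  150 → van 1  [load 425/575]
  125 → van 1  [load 550/575]
  550 → van 2 (new)  [load 550/575]
  250 → van 3 (new)  [load 250/575]
  175 → van 3  [load 425/575]
  125 → van 3  [load 550/575]
  325 → van 4 (new)  [load 325/575]
  550 → van 5 (new)  [load 550/575]
  425 → van 6 (new)  [load 425/575]
  300 → van 7 (new)  [load 300/575]
7 vans opened.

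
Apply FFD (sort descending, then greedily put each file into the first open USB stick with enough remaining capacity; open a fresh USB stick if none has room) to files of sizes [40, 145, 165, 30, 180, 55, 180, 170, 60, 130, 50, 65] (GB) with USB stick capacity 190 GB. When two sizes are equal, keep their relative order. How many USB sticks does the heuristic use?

Sorted descending: 180, 180, 170, 165, 145, 130, 65, 60, 55, 50, 40, 30.
  180 → USB stick 1 (new)  [load 180/190]
  180 → USB stick 2 (new)  [load 180/190]
  170 → USB stick 3 (new)  [load 170/190]
  165 → USB stick 4 (new)  [load 165/190]
  145 → USB stick 5 (new)  [load 145/190]
  130 → USB stick 6 (new)  [load 130/190]
  65 → USB stick 7 (new)  [load 65/190]
  60 → USB stick 6  [load 190/190]
  55 → USB stick 7  [load 120/190]
  50 → USB stick 7  [load 170/190]
  40 → USB stick 5  [load 185/190]
  30 → USB stick 8 (new)  [load 30/190]
8 USB sticks opened.

8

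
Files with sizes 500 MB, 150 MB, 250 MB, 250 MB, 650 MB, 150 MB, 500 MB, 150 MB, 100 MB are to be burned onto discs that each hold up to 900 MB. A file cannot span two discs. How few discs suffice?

Total = 650 + 500 + 500 + 250 + 250 + 150 + 150 + 150 + 100 = 2700 MB.
Lower bound: ⌈2700/900⌉ = 3 discs.
A packing using 3 discs:
  disc 1: 650 + 250 = 900
  disc 2: 500 + 250 + 150 = 900
  disc 3: 500 + 150 + 150 + 100 = 900
This matches the lower bound, so 3 is optimal.

3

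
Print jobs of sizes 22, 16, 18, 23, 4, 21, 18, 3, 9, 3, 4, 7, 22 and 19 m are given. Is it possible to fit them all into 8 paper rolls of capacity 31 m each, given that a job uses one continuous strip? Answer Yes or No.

A valid assignment using 8 paper rolls:
  roll 1: 23 + 7 = 30
  roll 2: 22 + 9 = 31
  roll 3: 22 + 4 + 4 = 30
  roll 4: 21 + 3 + 3 = 27
  roll 5: 19 = 19
  roll 6: 18 = 18
  roll 7: 18 = 18
  roll 8: 16 = 16
Every load is within 31 m, so 8 paper rolls suffice.

Yes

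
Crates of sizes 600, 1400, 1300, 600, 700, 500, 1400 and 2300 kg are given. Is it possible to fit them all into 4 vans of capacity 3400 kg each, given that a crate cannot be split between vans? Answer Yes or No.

A valid assignment using 3 vans:
  van 1: 2300 + 700 = 3000
  van 2: 1400 + 1400 + 600 = 3400
  van 3: 1300 + 600 + 500 = 2400
That uses only 3 ≤ 4, so 4 vans are enough.

Yes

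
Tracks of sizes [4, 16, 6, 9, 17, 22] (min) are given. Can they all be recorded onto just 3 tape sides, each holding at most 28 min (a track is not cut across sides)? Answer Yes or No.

A valid assignment using 3 tape sides:
  side 1: 22 + 6 = 28
  side 2: 17 + 9 = 26
  side 3: 16 + 4 = 20
Every load is within 28 min, so 3 tape sides suffice.

Yes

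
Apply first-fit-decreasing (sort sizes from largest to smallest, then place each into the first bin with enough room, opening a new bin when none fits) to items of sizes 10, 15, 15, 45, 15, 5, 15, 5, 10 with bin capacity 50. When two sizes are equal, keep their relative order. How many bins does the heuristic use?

3

Sorted descending: 45, 15, 15, 15, 15, 10, 10, 5, 5.
  45 → bin 1 (new)  [load 45/50]
  15 → bin 2 (new)  [load 15/50]
  15 → bin 2  [load 30/50]
  15 → bin 2  [load 45/50]
  15 → bin 3 (new)  [load 15/50]
  10 → bin 3  [load 25/50]
  10 → bin 3  [load 35/50]
  5 → bin 1  [load 50/50]
  5 → bin 2  [load 50/50]
3 bins opened.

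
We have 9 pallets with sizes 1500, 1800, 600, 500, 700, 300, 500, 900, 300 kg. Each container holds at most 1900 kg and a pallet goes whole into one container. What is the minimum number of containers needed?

4

Total = 1800 + 1500 + 900 + 700 + 600 + 500 + 500 + 300 + 300 = 7100 kg.
Lower bound: ⌈7100/1900⌉ = 4 containers.
A packing using 4 containers:
  container 1: 1800 = 1800
  container 2: 1500 + 300 = 1800
  container 3: 900 + 700 + 300 = 1900
  container 4: 600 + 500 + 500 = 1600
This matches the lower bound, so 4 is optimal.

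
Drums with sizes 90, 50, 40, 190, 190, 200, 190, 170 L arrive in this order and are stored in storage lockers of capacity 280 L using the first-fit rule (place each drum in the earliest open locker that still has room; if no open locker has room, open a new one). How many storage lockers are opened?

6

  90 → locker 1 (new)  [load 90/280]
  50 → locker 1  [load 140/280]
  40 → locker 1  [load 180/280]
  190 → locker 2 (new)  [load 190/280]
  190 → locker 3 (new)  [load 190/280]
  200 → locker 4 (new)  [load 200/280]
  190 → locker 5 (new)  [load 190/280]
  170 → locker 6 (new)  [load 170/280]
6 storage lockers opened.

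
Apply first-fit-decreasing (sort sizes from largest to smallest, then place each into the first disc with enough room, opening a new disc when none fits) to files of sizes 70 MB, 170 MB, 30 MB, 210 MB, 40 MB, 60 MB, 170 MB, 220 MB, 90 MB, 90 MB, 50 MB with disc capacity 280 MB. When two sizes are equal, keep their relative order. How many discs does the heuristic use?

5

Sorted descending: 220, 210, 170, 170, 90, 90, 70, 60, 50, 40, 30.
  220 → disc 1 (new)  [load 220/280]
  210 → disc 2 (new)  [load 210/280]
  170 → disc 3 (new)  [load 170/280]
  170 → disc 4 (new)  [load 170/280]
  90 → disc 3  [load 260/280]
  90 → disc 4  [load 260/280]
  70 → disc 2  [load 280/280]
  60 → disc 1  [load 280/280]
  50 → disc 5 (new)  [load 50/280]
  40 → disc 5  [load 90/280]
  30 → disc 5  [load 120/280]
5 discs opened.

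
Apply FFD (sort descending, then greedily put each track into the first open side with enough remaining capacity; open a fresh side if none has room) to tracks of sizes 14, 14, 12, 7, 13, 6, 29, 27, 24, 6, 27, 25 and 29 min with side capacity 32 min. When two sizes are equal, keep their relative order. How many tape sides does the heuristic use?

Sorted descending: 29, 29, 27, 27, 25, 24, 14, 14, 13, 12, 7, 6, 6.
  29 → side 1 (new)  [load 29/32]
  29 → side 2 (new)  [load 29/32]
  27 → side 3 (new)  [load 27/32]
  27 → side 4 (new)  [load 27/32]
  25 → side 5 (new)  [load 25/32]
  24 → side 6 (new)  [load 24/32]
  14 → side 7 (new)  [load 14/32]
  14 → side 7  [load 28/32]
  13 → side 8 (new)  [load 13/32]
  12 → side 8  [load 25/32]
  7 → side 5  [load 32/32]
  6 → side 6  [load 30/32]
  6 → side 8  [load 31/32]
8 tape sides opened.

8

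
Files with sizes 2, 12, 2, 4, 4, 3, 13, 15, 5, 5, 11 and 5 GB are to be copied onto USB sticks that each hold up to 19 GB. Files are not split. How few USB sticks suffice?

5

Total = 15 + 13 + 12 + 11 + 5 + 5 + 5 + 4 + 4 + 3 + 2 + 2 = 81 GB.
Lower bound: ⌈81/19⌉ = 5 USB sticks.
A packing using 5 USB sticks:
  USB stick 1: 15 + 4 = 19
  USB stick 2: 13 + 5 = 18
  USB stick 3: 12 + 5 + 2 = 19
  USB stick 4: 11 + 5 + 3 = 19
  USB stick 5: 4 + 2 = 6
This matches the lower bound, so 5 is optimal.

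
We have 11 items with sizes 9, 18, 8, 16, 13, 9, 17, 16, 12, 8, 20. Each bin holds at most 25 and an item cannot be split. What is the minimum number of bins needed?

Total = 20 + 18 + 17 + 16 + 16 + 13 + 12 + 9 + 9 + 8 + 8 = 146.
Lower bound: ⌈146/25⌉ = 6 bins.
A packing using 7 bins:
  bin 1: 20 = 20
  bin 2: 18 = 18
  bin 3: 17 + 8 = 25
  bin 4: 16 + 9 = 25
  bin 5: 16 + 9 = 25
  bin 6: 13 + 12 = 25
  bin 7: 8 = 8
No arrangement into 6 bins stays within capacity, so 7 is optimal.

7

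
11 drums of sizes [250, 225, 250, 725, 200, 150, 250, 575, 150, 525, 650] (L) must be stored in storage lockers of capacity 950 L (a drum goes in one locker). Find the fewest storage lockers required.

5

Total = 725 + 650 + 575 + 525 + 250 + 250 + 250 + 225 + 200 + 150 + 150 = 3950 L.
Lower bound: ⌈3950/950⌉ = 5 storage lockers.
A packing using 5 storage lockers:
  locker 1: 725 + 225 = 950
  locker 2: 650 + 250 = 900
  locker 3: 575 + 250 = 825
  locker 4: 525 + 250 + 150 = 925
  locker 5: 200 + 150 = 350
This matches the lower bound, so 5 is optimal.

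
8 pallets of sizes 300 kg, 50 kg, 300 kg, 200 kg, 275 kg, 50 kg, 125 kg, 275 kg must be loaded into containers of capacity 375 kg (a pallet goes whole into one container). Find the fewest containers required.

5

Total = 300 + 300 + 275 + 275 + 200 + 125 + 50 + 50 = 1575 kg.
Lower bound: ⌈1575/375⌉ = 5 containers.
A packing using 5 containers:
  container 1: 300 + 50 = 350
  container 2: 300 + 50 = 350
  container 3: 275 = 275
  container 4: 275 = 275
  container 5: 200 + 125 = 325
This matches the lower bound, so 5 is optimal.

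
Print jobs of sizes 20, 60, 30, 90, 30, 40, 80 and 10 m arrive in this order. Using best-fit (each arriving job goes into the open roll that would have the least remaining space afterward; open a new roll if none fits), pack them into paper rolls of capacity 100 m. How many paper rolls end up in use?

  20 → roll 1 (new)  [load 20/100]
  60 → roll 1  [load 80/100]
  30 → roll 2 (new)  [load 30/100]
  90 → roll 3 (new)  [load 90/100]
  30 → roll 2  [load 60/100]
  40 → roll 2  [load 100/100]
  80 → roll 4 (new)  [load 80/100]
  10 → roll 3  [load 100/100]
4 paper rolls opened.

4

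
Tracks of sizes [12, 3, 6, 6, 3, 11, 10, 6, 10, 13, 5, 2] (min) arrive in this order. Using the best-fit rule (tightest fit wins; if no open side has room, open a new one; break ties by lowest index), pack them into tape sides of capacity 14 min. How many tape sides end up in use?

  12 → side 1 (new)  [load 12/14]
  3 → side 2 (new)  [load 3/14]
  6 → side 2  [load 9/14]
  6 → side 3 (new)  [load 6/14]
  3 → side 2  [load 12/14]
  11 → side 4 (new)  [load 11/14]
  10 → side 5 (new)  [load 10/14]
  6 → side 3  [load 12/14]
  10 → side 6 (new)  [load 10/14]
  13 → side 7 (new)  [load 13/14]
  5 → side 8 (new)  [load 5/14]
  2 → side 1  [load 14/14]
8 tape sides opened.

8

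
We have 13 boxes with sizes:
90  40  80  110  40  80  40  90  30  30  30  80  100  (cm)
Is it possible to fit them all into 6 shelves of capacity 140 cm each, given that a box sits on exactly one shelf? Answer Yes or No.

No

Total = 840 cm; ⌈840/140⌉ = 6.
7 boxes each exceed half the capacity and cannot share a shelf, forcing at least 7 shelves.
At least 7 shelves are required, but only 6 are allowed.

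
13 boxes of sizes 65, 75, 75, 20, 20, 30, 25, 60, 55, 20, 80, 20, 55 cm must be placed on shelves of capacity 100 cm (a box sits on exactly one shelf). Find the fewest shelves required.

Total = 80 + 75 + 75 + 65 + 60 + 55 + 55 + 30 + 25 + 20 + 20 + 20 + 20 = 600 cm.
Lower bound: ⌈600/100⌉ = 6 shelves.
Also, 7 boxes each exceed 50 cm, and no two of those can share a shelf, so at least 7 shelves are needed.
A packing using 7 shelves:
  shelf 1: 80 + 20 = 100
  shelf 2: 75 + 25 = 100
  shelf 3: 75 + 20 = 95
  shelf 4: 65 + 30 = 95
  shelf 5: 60 + 20 + 20 = 100
  shelf 6: 55 = 55
  shelf 7: 55 = 55
This matches the lower bound, so 7 is optimal.

7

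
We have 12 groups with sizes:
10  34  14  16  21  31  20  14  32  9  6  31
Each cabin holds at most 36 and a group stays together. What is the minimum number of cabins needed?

Total = 34 + 32 + 31 + 31 + 21 + 20 + 16 + 14 + 14 + 10 + 9 + 6 = 238.
Lower bound: ⌈238/36⌉ = 7 cabins.
A packing using 8 cabins:
  cabin 1: 34 = 34
  cabin 2: 32 = 32
  cabin 3: 31 = 31
  cabin 4: 31 = 31
  cabin 5: 21 + 14 = 35
  cabin 6: 20 + 16 = 36
  cabin 7: 14 + 10 + 9 = 33
  cabin 8: 6 = 6
No arrangement into 7 cabins stays within capacity, so 8 is optimal.

8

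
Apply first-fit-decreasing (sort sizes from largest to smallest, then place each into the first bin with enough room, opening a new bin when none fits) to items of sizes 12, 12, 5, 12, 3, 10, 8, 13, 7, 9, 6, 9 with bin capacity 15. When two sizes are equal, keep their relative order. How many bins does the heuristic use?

Sorted descending: 13, 12, 12, 12, 10, 9, 9, 8, 7, 6, 5, 3.
  13 → bin 1 (new)  [load 13/15]
  12 → bin 2 (new)  [load 12/15]
  12 → bin 3 (new)  [load 12/15]
  12 → bin 4 (new)  [load 12/15]
  10 → bin 5 (new)  [load 10/15]
  9 → bin 6 (new)  [load 9/15]
  9 → bin 7 (new)  [load 9/15]
  8 → bin 8 (new)  [load 8/15]
  7 → bin 8  [load 15/15]
  6 → bin 6  [load 15/15]
  5 → bin 5  [load 15/15]
  3 → bin 2  [load 15/15]
8 bins opened.

8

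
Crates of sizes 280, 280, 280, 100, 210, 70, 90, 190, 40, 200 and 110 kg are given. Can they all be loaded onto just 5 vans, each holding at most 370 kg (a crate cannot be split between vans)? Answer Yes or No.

Total = 1850 kg; ⌈1850/370⌉ = 5.
6 crates each exceed half the capacity and cannot share a van, forcing at least 6 vans.
At least 6 vans are required, but only 5 are allowed.

No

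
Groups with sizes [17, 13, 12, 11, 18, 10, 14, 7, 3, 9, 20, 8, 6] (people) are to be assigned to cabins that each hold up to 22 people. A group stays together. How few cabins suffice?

Total = 20 + 18 + 17 + 14 + 13 + 12 + 11 + 10 + 9 + 8 + 7 + 6 + 3 = 148 people.
Lower bound: ⌈148/22⌉ = 7 cabins.
A packing using 8 cabins:
  cabin 1: 20 = 20
  cabin 2: 18 + 3 = 21
  cabin 3: 17 = 17
  cabin 4: 14 + 8 = 22
  cabin 5: 13 + 9 = 22
  cabin 6: 12 + 10 = 22
  cabin 7: 11 + 7 = 18
  cabin 8: 6 = 6
No arrangement into 7 cabins stays within capacity, so 8 is optimal.

8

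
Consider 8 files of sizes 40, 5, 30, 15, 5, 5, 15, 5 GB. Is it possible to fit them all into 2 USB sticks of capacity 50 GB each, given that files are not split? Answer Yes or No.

No

Total = 120 GB; ⌈120/50⌉ = 3.
At least 3 USB sticks are required, but only 2 are allowed.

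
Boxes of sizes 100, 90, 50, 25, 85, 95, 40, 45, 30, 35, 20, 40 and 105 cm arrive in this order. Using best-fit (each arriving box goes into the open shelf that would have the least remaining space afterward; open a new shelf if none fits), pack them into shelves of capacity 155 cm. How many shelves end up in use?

  100 → shelf 1 (new)  [load 100/155]
  90 → shelf 2 (new)  [load 90/155]
  50 → shelf 1  [load 150/155]
  25 → shelf 2  [load 115/155]
  85 → shelf 3 (new)  [load 85/155]
  95 → shelf 4 (new)  [load 95/155]
  40 → shelf 2  [load 155/155]
  45 → shelf 4  [load 140/155]
  30 → shelf 3  [load 115/155]
  35 → shelf 3  [load 150/155]
  20 → shelf 5 (new)  [load 20/155]
  40 → shelf 5  [load 60/155]
  105 → shelf 6 (new)  [load 105/155]
6 shelves opened.

6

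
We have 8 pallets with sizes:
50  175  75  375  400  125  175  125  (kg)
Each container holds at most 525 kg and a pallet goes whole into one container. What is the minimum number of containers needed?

Total = 400 + 375 + 175 + 175 + 125 + 125 + 75 + 50 = 1500 kg.
Lower bound: ⌈1500/525⌉ = 3 containers.
A packing using 3 containers:
  container 1: 400 + 125 = 525
  container 2: 375 + 125 = 500
  container 3: 175 + 175 + 75 + 50 = 475
This matches the lower bound, so 3 is optimal.

3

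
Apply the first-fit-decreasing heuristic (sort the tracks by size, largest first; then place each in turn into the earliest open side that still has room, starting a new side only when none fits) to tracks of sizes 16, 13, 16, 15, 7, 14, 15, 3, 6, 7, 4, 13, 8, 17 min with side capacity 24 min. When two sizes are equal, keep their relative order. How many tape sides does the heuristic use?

Sorted descending: 17, 16, 16, 15, 15, 14, 13, 13, 8, 7, 7, 6, 4, 3.
  17 → side 1 (new)  [load 17/24]
  16 → side 2 (new)  [load 16/24]
  16 → side 3 (new)  [load 16/24]
  15 → side 4 (new)  [load 15/24]
  15 → side 5 (new)  [load 15/24]
  14 → side 6 (new)  [load 14/24]
  13 → side 7 (new)  [load 13/24]
  13 → side 8 (new)  [load 13/24]
  8 → side 2  [load 24/24]
  7 → side 1  [load 24/24]
  7 → side 3  [load 23/24]
  6 → side 4  [load 21/24]
  4 → side 5  [load 19/24]
  3 → side 4  [load 24/24]
8 tape sides opened.

8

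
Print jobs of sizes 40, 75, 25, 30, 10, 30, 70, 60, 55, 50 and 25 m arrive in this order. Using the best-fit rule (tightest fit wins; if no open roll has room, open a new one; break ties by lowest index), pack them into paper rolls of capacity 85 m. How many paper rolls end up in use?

  40 → roll 1 (new)  [load 40/85]
  75 → roll 2 (new)  [load 75/85]
  25 → roll 1  [load 65/85]
  30 → roll 3 (new)  [load 30/85]
  10 → roll 2  [load 85/85]
  30 → roll 3  [load 60/85]
  70 → roll 4 (new)  [load 70/85]
  60 → roll 5 (new)  [load 60/85]
  55 → roll 6 (new)  [load 55/85]
  50 → roll 7 (new)  [load 50/85]
  25 → roll 3  [load 85/85]
7 paper rolls opened.

7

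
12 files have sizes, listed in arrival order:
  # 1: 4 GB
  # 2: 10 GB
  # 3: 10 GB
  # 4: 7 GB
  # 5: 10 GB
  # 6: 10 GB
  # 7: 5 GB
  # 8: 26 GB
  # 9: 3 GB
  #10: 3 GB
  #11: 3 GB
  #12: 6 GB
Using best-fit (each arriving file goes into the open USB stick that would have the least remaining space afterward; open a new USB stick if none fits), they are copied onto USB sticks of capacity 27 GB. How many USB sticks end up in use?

  4 → USB stick 1 (new)  [load 4/27]
  10 → USB stick 1  [load 14/27]
  10 → USB stick 1  [load 24/27]
  7 → USB stick 2 (new)  [load 7/27]
  10 → USB stick 2  [load 17/27]
  10 → USB stick 2  [load 27/27]
  5 → USB stick 3 (new)  [load 5/27]
  26 → USB stick 4 (new)  [load 26/27]
  3 → USB stick 1  [load 27/27]
  3 → USB stick 3  [load 8/27]
  3 → USB stick 3  [load 11/27]
  6 → USB stick 3  [load 17/27]
4 USB sticks opened.

4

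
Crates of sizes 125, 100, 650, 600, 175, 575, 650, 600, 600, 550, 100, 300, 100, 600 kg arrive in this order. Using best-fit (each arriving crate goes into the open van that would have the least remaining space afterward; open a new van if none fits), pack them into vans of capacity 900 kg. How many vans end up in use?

8

  125 → van 1 (new)  [load 125/900]
  100 → van 1  [load 225/900]
  650 → van 1  [load 875/900]
  600 → van 2 (new)  [load 600/900]
  175 → van 2  [load 775/900]
  575 → van 3 (new)  [load 575/900]
  650 → van 4 (new)  [load 650/900]
  600 → van 5 (new)  [load 600/900]
  600 → van 6 (new)  [load 600/900]
  550 → van 7 (new)  [load 550/900]
  100 → van 2  [load 875/900]
  300 → van 5  [load 900/900]
  100 → van 4  [load 750/900]
  600 → van 8 (new)  [load 600/900]
8 vans opened.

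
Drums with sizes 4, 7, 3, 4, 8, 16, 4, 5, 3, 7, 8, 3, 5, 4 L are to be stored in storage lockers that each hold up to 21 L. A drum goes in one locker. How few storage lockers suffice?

Total = 16 + 8 + 8 + 7 + 7 + 5 + 5 + 4 + 4 + 4 + 4 + 3 + 3 + 3 = 81 L.
Lower bound: ⌈81/21⌉ = 4 storage lockers.
A packing using 4 storage lockers:
  locker 1: 16 + 5 = 21
  locker 2: 8 + 8 + 5 = 21
  locker 3: 7 + 7 + 4 + 3 = 21
  locker 4: 4 + 4 + 4 + 3 + 3 = 18
This matches the lower bound, so 4 is optimal.

4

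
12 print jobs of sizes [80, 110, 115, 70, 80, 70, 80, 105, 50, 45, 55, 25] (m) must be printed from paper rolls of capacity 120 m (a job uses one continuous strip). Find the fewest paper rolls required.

Total = 115 + 110 + 105 + 80 + 80 + 80 + 70 + 70 + 55 + 50 + 45 + 25 = 885 m.
Lower bound: ⌈885/120⌉ = 8 paper rolls.
A packing using 9 paper rolls:
  roll 1: 115 = 115
  roll 2: 110 = 110
  roll 3: 105 = 105
  roll 4: 80 + 25 = 105
  roll 5: 80 = 80
  roll 6: 80 = 80
  roll 7: 70 + 50 = 120
  roll 8: 70 + 45 = 115
  roll 9: 55 = 55
No arrangement into 8 paper rolls stays within capacity, so 9 is optimal.

9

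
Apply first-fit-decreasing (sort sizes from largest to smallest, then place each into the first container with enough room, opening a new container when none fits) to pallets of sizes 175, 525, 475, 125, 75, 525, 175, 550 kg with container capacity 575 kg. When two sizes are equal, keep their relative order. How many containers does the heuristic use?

5

Sorted descending: 550, 525, 525, 475, 175, 175, 125, 75.
  550 → container 1 (new)  [load 550/575]
  525 → container 2 (new)  [load 525/575]
  525 → container 3 (new)  [load 525/575]
  475 → container 4 (new)  [load 475/575]
  175 → container 5 (new)  [load 175/575]
  175 → container 5  [load 350/575]
  125 → container 5  [load 475/575]
  75 → container 4  [load 550/575]
5 containers opened.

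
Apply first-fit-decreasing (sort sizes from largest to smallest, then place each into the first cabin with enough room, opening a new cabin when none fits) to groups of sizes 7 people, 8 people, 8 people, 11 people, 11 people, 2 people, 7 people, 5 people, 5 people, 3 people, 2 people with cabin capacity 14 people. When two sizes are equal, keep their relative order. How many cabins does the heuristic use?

6

Sorted descending: 11, 11, 8, 8, 7, 7, 5, 5, 3, 2, 2.
  11 → cabin 1 (new)  [load 11/14]
  11 → cabin 2 (new)  [load 11/14]
  8 → cabin 3 (new)  [load 8/14]
  8 → cabin 4 (new)  [load 8/14]
  7 → cabin 5 (new)  [load 7/14]
  7 → cabin 5  [load 14/14]
  5 → cabin 3  [load 13/14]
  5 → cabin 4  [load 13/14]
  3 → cabin 1  [load 14/14]
  2 → cabin 2  [load 13/14]
  2 → cabin 6 (new)  [load 2/14]
6 cabins opened.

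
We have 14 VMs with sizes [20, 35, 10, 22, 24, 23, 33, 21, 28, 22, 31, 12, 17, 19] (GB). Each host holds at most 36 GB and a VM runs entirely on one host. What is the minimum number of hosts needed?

11

Total = 35 + 33 + 31 + 28 + 24 + 23 + 22 + 22 + 21 + 20 + 19 + 17 + 12 + 10 = 317 GB.
Lower bound: ⌈317/36⌉ = 9 hosts.
Also, 11 VMs each exceed 18 GB, and no two of those can share a host, so at least 11 hosts are needed.
A packing using 11 hosts:
  host 1: 35 = 35
  host 2: 33 = 33
  host 3: 31 = 31
  host 4: 28 = 28
  host 5: 24 + 12 = 36
  host 6: 23 + 10 = 33
  host 7: 22 = 22
  host 8: 22 = 22
  host 9: 21 = 21
  host 10: 20 = 20
  host 11: 19 + 17 = 36
This matches the lower bound, so 11 is optimal.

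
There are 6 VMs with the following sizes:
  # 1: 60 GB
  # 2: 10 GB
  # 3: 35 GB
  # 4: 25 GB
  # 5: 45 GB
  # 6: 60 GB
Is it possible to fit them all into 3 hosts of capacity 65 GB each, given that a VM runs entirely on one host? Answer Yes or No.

No

Total = 235 GB; ⌈235/65⌉ = 4.
At least 4 hosts are required, but only 3 are allowed.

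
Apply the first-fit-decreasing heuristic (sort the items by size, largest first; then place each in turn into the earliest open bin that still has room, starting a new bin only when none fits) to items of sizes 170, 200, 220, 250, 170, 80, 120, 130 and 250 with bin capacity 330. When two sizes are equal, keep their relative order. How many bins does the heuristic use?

Sorted descending: 250, 250, 220, 200, 170, 170, 130, 120, 80.
  250 → bin 1 (new)  [load 250/330]
  250 → bin 2 (new)  [load 250/330]
  220 → bin 3 (new)  [load 220/330]
  200 → bin 4 (new)  [load 200/330]
  170 → bin 5 (new)  [load 170/330]
  170 → bin 6 (new)  [load 170/330]
  130 → bin 4  [load 330/330]
  120 → bin 5  [load 290/330]
  80 → bin 1  [load 330/330]
6 bins opened.

6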